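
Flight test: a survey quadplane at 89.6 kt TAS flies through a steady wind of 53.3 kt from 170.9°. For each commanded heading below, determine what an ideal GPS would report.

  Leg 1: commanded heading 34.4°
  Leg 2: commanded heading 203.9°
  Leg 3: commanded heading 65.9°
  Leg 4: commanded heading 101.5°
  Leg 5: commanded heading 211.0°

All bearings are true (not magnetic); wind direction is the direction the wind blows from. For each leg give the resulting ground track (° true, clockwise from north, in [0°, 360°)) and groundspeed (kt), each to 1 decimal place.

Leg 1: track=18.4°, groundspeed=133.4 kt
Leg 2: track=236.8°, groundspeed=53.5 kt
Leg 3: track=39.4°, groundspeed=115.5 kt
Leg 4: track=66.3°, groundspeed=86.7 kt
Leg 5: track=246.1°, groundspeed=59.7 kt

Leg 1: heading 34.4°; drift -16.0° → track 18.4°, groundspeed 133.4 kt
Leg 2: heading 203.9°; drift +32.9° → track 236.8°, groundspeed 53.5 kt
Leg 3: heading 65.9°; drift -26.5° → track 39.4°, groundspeed 115.5 kt
Leg 4: heading 101.5°; drift -35.2° → track 66.3°, groundspeed 86.7 kt
Leg 5: heading 211.0°; drift +35.1° → track 246.1°, groundspeed 59.7 kt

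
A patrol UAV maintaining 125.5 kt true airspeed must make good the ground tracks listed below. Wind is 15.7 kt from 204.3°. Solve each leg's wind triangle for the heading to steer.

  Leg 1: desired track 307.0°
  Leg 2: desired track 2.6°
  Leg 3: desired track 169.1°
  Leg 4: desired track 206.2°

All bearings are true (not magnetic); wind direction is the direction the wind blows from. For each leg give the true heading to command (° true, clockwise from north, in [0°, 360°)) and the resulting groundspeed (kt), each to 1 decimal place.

Leg 1: heading=300.0°, groundspeed=128.0 kt
Leg 2: heading=359.9°, groundspeed=140.0 kt
Leg 3: heading=173.2°, groundspeed=112.3 kt
Leg 4: heading=206.0°, groundspeed=109.8 kt

Leg 1: desired track 307.0°; wind correction -7.0° → command heading 300.0°, groundspeed 128.0 kt
Leg 2: desired track 2.6°; wind correction -2.7° → command heading 359.9°, groundspeed 140.0 kt
Leg 3: desired track 169.1°; wind correction +4.1° → command heading 173.2°, groundspeed 112.3 kt
Leg 4: desired track 206.2°; wind correction -0.2° → command heading 206.0°, groundspeed 109.8 kt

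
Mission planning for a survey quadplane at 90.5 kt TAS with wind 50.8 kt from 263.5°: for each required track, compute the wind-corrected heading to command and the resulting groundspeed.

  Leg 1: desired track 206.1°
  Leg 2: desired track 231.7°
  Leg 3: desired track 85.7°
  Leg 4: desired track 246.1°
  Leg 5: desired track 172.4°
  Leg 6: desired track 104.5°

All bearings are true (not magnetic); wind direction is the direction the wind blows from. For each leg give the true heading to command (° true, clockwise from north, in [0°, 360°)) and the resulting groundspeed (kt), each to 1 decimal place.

Leg 1: heading=234.3°, groundspeed=52.4 kt
Leg 2: heading=248.9°, groundspeed=43.3 kt
Leg 3: heading=86.9°, groundspeed=141.2 kt
Leg 4: heading=255.8°, groundspeed=40.7 kt
Leg 5: heading=206.5°, groundspeed=75.9 kt
Leg 6: heading=116.1°, groundspeed=136.1 kt

Leg 1: desired track 206.1°; wind correction +28.2° → command heading 234.3°, groundspeed 52.4 kt
Leg 2: desired track 231.7°; wind correction +17.2° → command heading 248.9°, groundspeed 43.3 kt
Leg 3: desired track 85.7°; wind correction +1.2° → command heading 86.9°, groundspeed 141.2 kt
Leg 4: desired track 246.1°; wind correction +9.7° → command heading 255.8°, groundspeed 40.7 kt
Leg 5: desired track 172.4°; wind correction +34.1° → command heading 206.5°, groundspeed 75.9 kt
Leg 6: desired track 104.5°; wind correction +11.6° → command heading 116.1°, groundspeed 136.1 kt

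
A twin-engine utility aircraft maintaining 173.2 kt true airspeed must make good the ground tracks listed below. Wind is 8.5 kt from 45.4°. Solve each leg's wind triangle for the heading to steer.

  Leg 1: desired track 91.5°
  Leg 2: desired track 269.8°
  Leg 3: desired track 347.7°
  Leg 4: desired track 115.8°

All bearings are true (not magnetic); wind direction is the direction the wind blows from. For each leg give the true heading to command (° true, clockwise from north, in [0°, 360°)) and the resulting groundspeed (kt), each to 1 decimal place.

Leg 1: desired track 91.5°; wind correction -2.0° → command heading 89.5°, groundspeed 167.2 kt
Leg 2: desired track 269.8°; wind correction +2.0° → command heading 271.8°, groundspeed 179.2 kt
Leg 3: desired track 347.7°; wind correction +2.4° → command heading 350.1°, groundspeed 168.5 kt
Leg 4: desired track 115.8°; wind correction -2.6° → command heading 113.2°, groundspeed 170.2 kt

Leg 1: heading=89.5°, groundspeed=167.2 kt
Leg 2: heading=271.8°, groundspeed=179.2 kt
Leg 3: heading=350.1°, groundspeed=168.5 kt
Leg 4: heading=113.2°, groundspeed=170.2 kt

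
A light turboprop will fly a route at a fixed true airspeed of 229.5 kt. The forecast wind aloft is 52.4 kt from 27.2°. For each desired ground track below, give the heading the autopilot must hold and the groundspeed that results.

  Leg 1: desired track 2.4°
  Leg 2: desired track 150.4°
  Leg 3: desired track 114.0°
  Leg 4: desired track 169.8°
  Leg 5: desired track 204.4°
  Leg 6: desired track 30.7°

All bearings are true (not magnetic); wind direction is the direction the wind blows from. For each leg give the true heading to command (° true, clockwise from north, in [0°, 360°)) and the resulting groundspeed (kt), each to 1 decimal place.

Leg 1: heading=7.9°, groundspeed=180.9 kt
Leg 2: heading=139.4°, groundspeed=254.0 kt
Leg 3: heading=100.8°, groundspeed=220.5 kt
Leg 4: heading=161.8°, groundspeed=268.9 kt
Leg 5: heading=203.8°, groundspeed=281.8 kt
Leg 6: heading=29.9°, groundspeed=177.2 kt

Leg 1: desired track 2.4°; wind correction +5.5° → command heading 7.9°, groundspeed 180.9 kt
Leg 2: desired track 150.4°; wind correction -11.0° → command heading 139.4°, groundspeed 254.0 kt
Leg 3: desired track 114.0°; wind correction -13.2° → command heading 100.8°, groundspeed 220.5 kt
Leg 4: desired track 169.8°; wind correction -8.0° → command heading 161.8°, groundspeed 268.9 kt
Leg 5: desired track 204.4°; wind correction -0.6° → command heading 203.8°, groundspeed 281.8 kt
Leg 6: desired track 30.7°; wind correction -0.8° → command heading 29.9°, groundspeed 177.2 kt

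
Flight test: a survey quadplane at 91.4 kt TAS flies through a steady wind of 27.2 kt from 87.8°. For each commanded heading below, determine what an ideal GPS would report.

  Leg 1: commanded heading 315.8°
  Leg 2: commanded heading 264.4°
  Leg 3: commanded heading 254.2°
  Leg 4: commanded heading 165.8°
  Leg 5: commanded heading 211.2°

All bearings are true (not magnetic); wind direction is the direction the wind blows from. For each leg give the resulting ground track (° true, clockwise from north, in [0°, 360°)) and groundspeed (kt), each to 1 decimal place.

Leg 1: track=305.4°, groundspeed=111.4 kt
Leg 2: track=265.2°, groundspeed=118.6 kt
Leg 3: track=257.3°, groundspeed=118.0 kt
Leg 4: track=183.0°, groundspeed=89.8 kt
Leg 5: track=223.3°, groundspeed=108.8 kt

Leg 1: heading 315.8°; drift -10.4° → track 305.4°, groundspeed 111.4 kt
Leg 2: heading 264.4°; drift +0.8° → track 265.2°, groundspeed 118.6 kt
Leg 3: heading 254.2°; drift +3.1° → track 257.3°, groundspeed 118.0 kt
Leg 4: heading 165.8°; drift +17.2° → track 183.0°, groundspeed 89.8 kt
Leg 5: heading 211.2°; drift +12.1° → track 223.3°, groundspeed 108.8 kt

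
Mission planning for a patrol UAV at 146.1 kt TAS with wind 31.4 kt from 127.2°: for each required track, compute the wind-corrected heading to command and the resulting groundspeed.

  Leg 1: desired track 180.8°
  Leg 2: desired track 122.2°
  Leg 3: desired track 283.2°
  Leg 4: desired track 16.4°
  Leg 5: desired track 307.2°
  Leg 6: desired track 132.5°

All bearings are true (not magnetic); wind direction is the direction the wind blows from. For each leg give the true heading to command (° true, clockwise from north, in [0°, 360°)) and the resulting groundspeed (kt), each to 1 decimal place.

Leg 1: heading=170.8°, groundspeed=125.3 kt
Leg 2: heading=123.3°, groundspeed=114.8 kt
Leg 3: heading=278.2°, groundspeed=174.2 kt
Leg 4: heading=28.0°, groundspeed=154.3 kt
Leg 5: heading=307.2°, groundspeed=177.5 kt
Leg 6: heading=131.4°, groundspeed=114.8 kt

Leg 1: desired track 180.8°; wind correction -10.0° → command heading 170.8°, groundspeed 125.3 kt
Leg 2: desired track 122.2°; wind correction +1.1° → command heading 123.3°, groundspeed 114.8 kt
Leg 3: desired track 283.2°; wind correction -5.0° → command heading 278.2°, groundspeed 174.2 kt
Leg 4: desired track 16.4°; wind correction +11.6° → command heading 28.0°, groundspeed 154.3 kt
Leg 5: desired track 307.2°; wind correction +0.0° → command heading 307.2°, groundspeed 177.5 kt
Leg 6: desired track 132.5°; wind correction -1.1° → command heading 131.4°, groundspeed 114.8 kt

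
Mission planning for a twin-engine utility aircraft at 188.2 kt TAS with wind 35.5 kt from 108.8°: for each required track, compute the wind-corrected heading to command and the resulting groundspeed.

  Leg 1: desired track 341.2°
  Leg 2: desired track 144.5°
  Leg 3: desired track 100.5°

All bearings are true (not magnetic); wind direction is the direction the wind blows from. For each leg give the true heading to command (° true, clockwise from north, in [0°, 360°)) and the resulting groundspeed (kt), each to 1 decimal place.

Leg 1: desired track 341.2°; wind correction +8.6° → command heading 349.8°, groundspeed 207.7 kt
Leg 2: desired track 144.5°; wind correction -6.3° → command heading 138.2°, groundspeed 158.2 kt
Leg 3: desired track 100.5°; wind correction +1.6° → command heading 102.1°, groundspeed 153.0 kt

Leg 1: heading=349.8°, groundspeed=207.7 kt
Leg 2: heading=138.2°, groundspeed=158.2 kt
Leg 3: heading=102.1°, groundspeed=153.0 kt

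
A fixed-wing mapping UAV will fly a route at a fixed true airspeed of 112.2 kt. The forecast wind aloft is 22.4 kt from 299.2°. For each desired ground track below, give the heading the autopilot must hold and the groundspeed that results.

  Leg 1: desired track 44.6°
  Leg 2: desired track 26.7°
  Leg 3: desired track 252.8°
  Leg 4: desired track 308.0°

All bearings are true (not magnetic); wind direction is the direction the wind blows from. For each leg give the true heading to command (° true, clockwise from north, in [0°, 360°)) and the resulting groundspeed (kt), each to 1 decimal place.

Leg 1: desired track 44.6°; wind correction -11.1° → command heading 33.5°, groundspeed 116.1 kt
Leg 2: desired track 26.7°; wind correction -11.5° → command heading 15.2°, groundspeed 109.0 kt
Leg 3: desired track 252.8°; wind correction +8.3° → command heading 261.1°, groundspeed 95.6 kt
Leg 4: desired track 308.0°; wind correction -1.8° → command heading 306.2°, groundspeed 90.0 kt

Leg 1: heading=33.5°, groundspeed=116.1 kt
Leg 2: heading=15.2°, groundspeed=109.0 kt
Leg 3: heading=261.1°, groundspeed=95.6 kt
Leg 4: heading=306.2°, groundspeed=90.0 kt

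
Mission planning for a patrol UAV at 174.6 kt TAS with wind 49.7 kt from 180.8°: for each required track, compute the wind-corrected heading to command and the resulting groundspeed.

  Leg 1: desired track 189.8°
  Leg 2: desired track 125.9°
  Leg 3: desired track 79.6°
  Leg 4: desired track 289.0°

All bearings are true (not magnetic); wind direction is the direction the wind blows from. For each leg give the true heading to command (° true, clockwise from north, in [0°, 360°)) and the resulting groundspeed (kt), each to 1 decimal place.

Leg 1: heading=187.2°, groundspeed=125.3 kt
Leg 2: heading=139.4°, groundspeed=141.2 kt
Leg 3: heading=95.8°, groundspeed=177.3 kt
Leg 4: heading=273.3°, groundspeed=183.6 kt

Leg 1: desired track 189.8°; wind correction -2.6° → command heading 187.2°, groundspeed 125.3 kt
Leg 2: desired track 125.9°; wind correction +13.5° → command heading 139.4°, groundspeed 141.2 kt
Leg 3: desired track 79.6°; wind correction +16.2° → command heading 95.8°, groundspeed 177.3 kt
Leg 4: desired track 289.0°; wind correction -15.7° → command heading 273.3°, groundspeed 183.6 kt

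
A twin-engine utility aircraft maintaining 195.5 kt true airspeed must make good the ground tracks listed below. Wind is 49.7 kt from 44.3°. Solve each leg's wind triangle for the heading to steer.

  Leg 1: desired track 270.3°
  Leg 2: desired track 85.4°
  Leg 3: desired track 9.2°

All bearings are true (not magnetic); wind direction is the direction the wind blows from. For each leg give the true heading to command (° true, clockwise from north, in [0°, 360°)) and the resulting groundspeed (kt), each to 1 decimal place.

Leg 1: desired track 270.3°; wind correction +10.5° → command heading 280.8°, groundspeed 226.7 kt
Leg 2: desired track 85.4°; wind correction -9.6° → command heading 75.8°, groundspeed 155.3 kt
Leg 3: desired track 9.2°; wind correction +8.4° → command heading 17.6°, groundspeed 152.7 kt

Leg 1: heading=280.8°, groundspeed=226.7 kt
Leg 2: heading=75.8°, groundspeed=155.3 kt
Leg 3: heading=17.6°, groundspeed=152.7 kt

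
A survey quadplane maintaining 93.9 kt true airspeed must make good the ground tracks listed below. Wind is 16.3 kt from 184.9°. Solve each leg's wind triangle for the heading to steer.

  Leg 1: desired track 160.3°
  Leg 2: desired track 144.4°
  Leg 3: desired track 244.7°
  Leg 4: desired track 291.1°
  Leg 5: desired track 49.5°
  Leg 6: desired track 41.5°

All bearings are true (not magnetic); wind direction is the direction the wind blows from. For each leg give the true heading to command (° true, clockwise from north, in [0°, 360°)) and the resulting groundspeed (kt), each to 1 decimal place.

Leg 1: desired track 160.3°; wind correction +4.1° → command heading 164.4°, groundspeed 78.8 kt
Leg 2: desired track 144.4°; wind correction +6.5° → command heading 150.9°, groundspeed 80.9 kt
Leg 3: desired track 244.7°; wind correction -8.6° → command heading 236.1°, groundspeed 84.6 kt
Leg 4: desired track 291.1°; wind correction -9.6° → command heading 281.5°, groundspeed 97.1 kt
Leg 5: desired track 49.5°; wind correction +7.0° → command heading 56.5°, groundspeed 104.8 kt
Leg 6: desired track 41.5°; wind correction +5.9° → command heading 47.4°, groundspeed 106.5 kt

Leg 1: heading=164.4°, groundspeed=78.8 kt
Leg 2: heading=150.9°, groundspeed=80.9 kt
Leg 3: heading=236.1°, groundspeed=84.6 kt
Leg 4: heading=281.5°, groundspeed=97.1 kt
Leg 5: heading=56.5°, groundspeed=104.8 kt
Leg 6: heading=47.4°, groundspeed=106.5 kt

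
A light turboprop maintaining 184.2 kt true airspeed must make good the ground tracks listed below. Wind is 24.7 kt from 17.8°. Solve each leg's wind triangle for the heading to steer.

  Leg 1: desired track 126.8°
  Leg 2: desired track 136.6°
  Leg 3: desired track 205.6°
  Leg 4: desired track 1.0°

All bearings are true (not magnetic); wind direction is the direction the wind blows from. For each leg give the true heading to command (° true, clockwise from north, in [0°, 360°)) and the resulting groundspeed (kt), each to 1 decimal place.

Leg 1: desired track 126.8°; wind correction -7.3° → command heading 119.5°, groundspeed 190.8 kt
Leg 2: desired track 136.6°; wind correction -6.7° → command heading 129.9°, groundspeed 194.8 kt
Leg 3: desired track 205.6°; wind correction +1.0° → command heading 206.6°, groundspeed 208.6 kt
Leg 4: desired track 1.0°; wind correction +2.2° → command heading 3.2°, groundspeed 160.4 kt

Leg 1: heading=119.5°, groundspeed=190.8 kt
Leg 2: heading=129.9°, groundspeed=194.8 kt
Leg 3: heading=206.6°, groundspeed=208.6 kt
Leg 4: heading=3.2°, groundspeed=160.4 kt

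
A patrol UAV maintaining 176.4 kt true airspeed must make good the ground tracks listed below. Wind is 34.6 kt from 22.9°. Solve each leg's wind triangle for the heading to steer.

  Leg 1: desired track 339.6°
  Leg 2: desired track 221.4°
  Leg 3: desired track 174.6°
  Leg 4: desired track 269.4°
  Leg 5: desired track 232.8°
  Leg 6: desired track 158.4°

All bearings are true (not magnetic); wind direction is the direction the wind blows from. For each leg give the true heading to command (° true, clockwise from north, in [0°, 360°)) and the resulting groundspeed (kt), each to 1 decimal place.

Leg 1: heading=347.3°, groundspeed=149.6 kt
Leg 2: heading=225.0°, groundspeed=208.9 kt
Leg 3: heading=169.3°, groundspeed=206.1 kt
Leg 4: heading=279.8°, groundspeed=187.3 kt
Leg 5: heading=238.4°, groundspeed=205.5 kt
Leg 6: heading=150.5°, groundspeed=199.4 kt

Leg 1: desired track 339.6°; wind correction +7.7° → command heading 347.3°, groundspeed 149.6 kt
Leg 2: desired track 221.4°; wind correction +3.6° → command heading 225.0°, groundspeed 208.9 kt
Leg 3: desired track 174.6°; wind correction -5.3° → command heading 169.3°, groundspeed 206.1 kt
Leg 4: desired track 269.4°; wind correction +10.4° → command heading 279.8°, groundspeed 187.3 kt
Leg 5: desired track 232.8°; wind correction +5.6° → command heading 238.4°, groundspeed 205.5 kt
Leg 6: desired track 158.4°; wind correction -7.9° → command heading 150.5°, groundspeed 199.4 kt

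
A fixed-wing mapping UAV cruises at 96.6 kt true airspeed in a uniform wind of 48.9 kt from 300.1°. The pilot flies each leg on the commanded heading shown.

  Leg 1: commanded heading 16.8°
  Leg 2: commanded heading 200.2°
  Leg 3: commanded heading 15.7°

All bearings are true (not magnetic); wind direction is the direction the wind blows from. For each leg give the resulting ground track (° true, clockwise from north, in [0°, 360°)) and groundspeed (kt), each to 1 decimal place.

Leg 1: heading 16.8°; drift +29.1° → track 45.9°, groundspeed 97.7 kt
Leg 2: heading 200.2°; drift -24.6° → track 175.6°, groundspeed 115.5 kt
Leg 3: heading 15.7°; drift +29.3° → track 45.0°, groundspeed 96.8 kt

Leg 1: track=45.9°, groundspeed=97.7 kt
Leg 2: track=175.6°, groundspeed=115.5 kt
Leg 3: track=45.0°, groundspeed=96.8 kt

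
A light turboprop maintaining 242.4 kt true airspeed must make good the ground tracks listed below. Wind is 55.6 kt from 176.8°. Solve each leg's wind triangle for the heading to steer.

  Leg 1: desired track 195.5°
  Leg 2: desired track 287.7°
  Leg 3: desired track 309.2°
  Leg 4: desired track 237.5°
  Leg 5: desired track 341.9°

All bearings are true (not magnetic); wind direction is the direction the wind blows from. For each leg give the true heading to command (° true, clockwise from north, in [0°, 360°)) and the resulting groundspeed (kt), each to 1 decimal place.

Leg 1: heading=191.3°, groundspeed=189.1 kt
Leg 2: heading=275.3°, groundspeed=256.6 kt
Leg 3: heading=299.4°, groundspeed=276.4 kt
Leg 4: heading=226.0°, groundspeed=210.3 kt
Leg 5: heading=338.5°, groundspeed=295.7 kt

Leg 1: desired track 195.5°; wind correction -4.2° → command heading 191.3°, groundspeed 189.1 kt
Leg 2: desired track 287.7°; wind correction -12.4° → command heading 275.3°, groundspeed 256.6 kt
Leg 3: desired track 309.2°; wind correction -9.8° → command heading 299.4°, groundspeed 276.4 kt
Leg 4: desired track 237.5°; wind correction -11.5° → command heading 226.0°, groundspeed 210.3 kt
Leg 5: desired track 341.9°; wind correction -3.4° → command heading 338.5°, groundspeed 295.7 kt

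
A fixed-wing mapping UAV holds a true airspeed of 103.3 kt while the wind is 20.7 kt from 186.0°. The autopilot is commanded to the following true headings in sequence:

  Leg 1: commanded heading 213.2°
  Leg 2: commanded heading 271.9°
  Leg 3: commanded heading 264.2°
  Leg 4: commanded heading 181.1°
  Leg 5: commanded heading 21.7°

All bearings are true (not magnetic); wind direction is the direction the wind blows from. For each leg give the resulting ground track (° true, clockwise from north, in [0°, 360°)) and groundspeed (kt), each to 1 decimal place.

Leg 1: heading 213.2°; drift +6.4° → track 219.6°, groundspeed 85.4 kt
Leg 2: heading 271.9°; drift +11.5° → track 283.4°, groundspeed 103.9 kt
Leg 3: heading 264.2°; drift +11.6° → track 275.8°, groundspeed 101.1 kt
Leg 4: heading 181.1°; drift -1.2° → track 179.9°, groundspeed 82.7 kt
Leg 5: heading 21.7°; drift -2.6° → track 19.1°, groundspeed 123.4 kt

Leg 1: track=219.6°, groundspeed=85.4 kt
Leg 2: track=283.4°, groundspeed=103.9 kt
Leg 3: track=275.8°, groundspeed=101.1 kt
Leg 4: track=179.9°, groundspeed=82.7 kt
Leg 5: track=19.1°, groundspeed=123.4 kt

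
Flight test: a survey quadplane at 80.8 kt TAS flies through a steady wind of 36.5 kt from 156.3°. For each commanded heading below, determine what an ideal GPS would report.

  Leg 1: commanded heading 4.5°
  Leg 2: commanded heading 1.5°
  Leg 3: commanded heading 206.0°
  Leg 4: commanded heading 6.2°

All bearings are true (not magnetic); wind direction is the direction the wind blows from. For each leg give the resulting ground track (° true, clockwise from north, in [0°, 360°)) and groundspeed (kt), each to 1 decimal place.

Leg 1: heading 4.5°; drift -8.7° → track 355.8°, groundspeed 114.3 kt
Leg 2: heading 1.5°; drift -7.8° → track 353.7°, groundspeed 114.9 kt
Leg 3: heading 206.0°; drift +26.0° → track 232.0°, groundspeed 63.6 kt
Leg 4: heading 6.2°; drift -9.2° → track 357.0°, groundspeed 113.9 kt

Leg 1: track=355.8°, groundspeed=114.3 kt
Leg 2: track=353.7°, groundspeed=114.9 kt
Leg 3: track=232.0°, groundspeed=63.6 kt
Leg 4: track=357.0°, groundspeed=113.9 kt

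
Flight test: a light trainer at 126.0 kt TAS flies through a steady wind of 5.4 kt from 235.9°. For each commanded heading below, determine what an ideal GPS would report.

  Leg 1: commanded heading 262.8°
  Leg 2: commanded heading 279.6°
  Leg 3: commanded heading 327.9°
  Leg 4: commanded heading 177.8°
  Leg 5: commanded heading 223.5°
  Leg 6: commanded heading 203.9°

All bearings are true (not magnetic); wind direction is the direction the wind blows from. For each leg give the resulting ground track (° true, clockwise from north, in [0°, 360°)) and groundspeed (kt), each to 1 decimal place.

Leg 1: heading 262.8°; drift +1.2° → track 264.0°, groundspeed 121.2 kt
Leg 2: heading 279.6°; drift +1.8° → track 281.4°, groundspeed 122.2 kt
Leg 3: heading 327.9°; drift +2.4° → track 330.3°, groundspeed 126.3 kt
Leg 4: heading 177.8°; drift -2.1° → track 175.7°, groundspeed 123.2 kt
Leg 5: heading 223.5°; drift -0.6° → track 222.9°, groundspeed 120.7 kt
Leg 6: heading 203.9°; drift -1.4° → track 202.5°, groundspeed 121.5 kt

Leg 1: track=264.0°, groundspeed=121.2 kt
Leg 2: track=281.4°, groundspeed=122.2 kt
Leg 3: track=330.3°, groundspeed=126.3 kt
Leg 4: track=175.7°, groundspeed=123.2 kt
Leg 5: track=222.9°, groundspeed=120.7 kt
Leg 6: track=202.5°, groundspeed=121.5 kt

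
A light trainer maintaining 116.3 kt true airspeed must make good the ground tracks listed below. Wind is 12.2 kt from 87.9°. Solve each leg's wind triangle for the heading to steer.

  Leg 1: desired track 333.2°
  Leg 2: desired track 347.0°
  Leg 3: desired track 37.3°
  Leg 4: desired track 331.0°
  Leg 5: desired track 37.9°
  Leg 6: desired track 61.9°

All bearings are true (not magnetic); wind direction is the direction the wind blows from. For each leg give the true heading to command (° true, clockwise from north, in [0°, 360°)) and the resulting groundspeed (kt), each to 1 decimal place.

Leg 1: heading=338.7°, groundspeed=120.9 kt
Leg 2: heading=352.9°, groundspeed=118.0 kt
Leg 3: heading=41.9°, groundspeed=108.2 kt
Leg 4: heading=336.4°, groundspeed=121.3 kt
Leg 5: heading=42.5°, groundspeed=108.1 kt
Leg 6: heading=64.5°, groundspeed=105.2 kt

Leg 1: desired track 333.2°; wind correction +5.5° → command heading 338.7°, groundspeed 120.9 kt
Leg 2: desired track 347.0°; wind correction +5.9° → command heading 352.9°, groundspeed 118.0 kt
Leg 3: desired track 37.3°; wind correction +4.6° → command heading 41.9°, groundspeed 108.2 kt
Leg 4: desired track 331.0°; wind correction +5.4° → command heading 336.4°, groundspeed 121.3 kt
Leg 5: desired track 37.9°; wind correction +4.6° → command heading 42.5°, groundspeed 108.1 kt
Leg 6: desired track 61.9°; wind correction +2.6° → command heading 64.5°, groundspeed 105.2 kt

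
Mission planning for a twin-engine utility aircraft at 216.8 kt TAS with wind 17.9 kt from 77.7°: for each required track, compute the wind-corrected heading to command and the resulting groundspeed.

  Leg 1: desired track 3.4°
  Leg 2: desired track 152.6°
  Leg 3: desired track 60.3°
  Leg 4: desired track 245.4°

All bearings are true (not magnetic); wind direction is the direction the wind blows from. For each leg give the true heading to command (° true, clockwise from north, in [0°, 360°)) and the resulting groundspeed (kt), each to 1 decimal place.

Leg 1: heading=8.0°, groundspeed=211.3 kt
Leg 2: heading=148.0°, groundspeed=211.4 kt
Leg 3: heading=61.7°, groundspeed=199.7 kt
Leg 4: heading=244.4°, groundspeed=234.3 kt

Leg 1: desired track 3.4°; wind correction +4.6° → command heading 8.0°, groundspeed 211.3 kt
Leg 2: desired track 152.6°; wind correction -4.6° → command heading 148.0°, groundspeed 211.4 kt
Leg 3: desired track 60.3°; wind correction +1.4° → command heading 61.7°, groundspeed 199.7 kt
Leg 4: desired track 245.4°; wind correction -1.0° → command heading 244.4°, groundspeed 234.3 kt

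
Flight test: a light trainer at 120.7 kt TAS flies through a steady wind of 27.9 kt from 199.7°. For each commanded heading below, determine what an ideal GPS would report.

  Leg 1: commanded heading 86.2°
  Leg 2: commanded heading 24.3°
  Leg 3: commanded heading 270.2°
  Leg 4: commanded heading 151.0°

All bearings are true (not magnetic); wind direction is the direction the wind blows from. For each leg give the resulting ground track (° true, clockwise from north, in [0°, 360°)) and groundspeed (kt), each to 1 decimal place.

Leg 1: heading 86.2°; drift -11.0° → track 75.2°, groundspeed 134.3 kt
Leg 2: heading 24.3°; drift -0.9° → track 23.4°, groundspeed 148.5 kt
Leg 3: heading 270.2°; drift +13.3° → track 283.5°, groundspeed 114.4 kt
Leg 4: heading 151.0°; drift -11.6° → track 139.4°, groundspeed 104.4 kt

Leg 1: track=75.2°, groundspeed=134.3 kt
Leg 2: track=23.4°, groundspeed=148.5 kt
Leg 3: track=283.5°, groundspeed=114.4 kt
Leg 4: track=139.4°, groundspeed=104.4 kt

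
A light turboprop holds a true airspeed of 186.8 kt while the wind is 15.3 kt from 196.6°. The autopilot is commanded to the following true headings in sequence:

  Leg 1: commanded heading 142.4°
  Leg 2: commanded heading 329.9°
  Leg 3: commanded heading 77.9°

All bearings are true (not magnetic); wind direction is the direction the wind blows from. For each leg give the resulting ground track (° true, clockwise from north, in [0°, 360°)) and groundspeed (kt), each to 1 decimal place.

Leg 1: track=138.4°, groundspeed=178.3 kt
Leg 2: track=333.1°, groundspeed=197.6 kt
Leg 3: track=73.9°, groundspeed=194.6 kt

Leg 1: heading 142.4°; drift -4.0° → track 138.4°, groundspeed 178.3 kt
Leg 2: heading 329.9°; drift +3.2° → track 333.1°, groundspeed 197.6 kt
Leg 3: heading 77.9°; drift -4.0° → track 73.9°, groundspeed 194.6 kt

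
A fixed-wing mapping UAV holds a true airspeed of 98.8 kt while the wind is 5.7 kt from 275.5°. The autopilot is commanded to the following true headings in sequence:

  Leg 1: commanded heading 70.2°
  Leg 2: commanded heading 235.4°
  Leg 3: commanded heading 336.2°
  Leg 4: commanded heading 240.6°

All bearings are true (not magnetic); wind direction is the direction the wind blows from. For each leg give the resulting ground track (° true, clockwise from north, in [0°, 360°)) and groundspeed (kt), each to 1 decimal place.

Leg 1: heading 70.2°; drift +1.3° → track 71.5°, groundspeed 104.0 kt
Leg 2: heading 235.4°; drift -2.2° → track 233.2°, groundspeed 94.5 kt
Leg 3: heading 336.2°; drift +3.0° → track 339.2°, groundspeed 96.1 kt
Leg 4: heading 240.6°; drift -2.0° → track 238.6°, groundspeed 94.2 kt

Leg 1: track=71.5°, groundspeed=104.0 kt
Leg 2: track=233.2°, groundspeed=94.5 kt
Leg 3: track=339.2°, groundspeed=96.1 kt
Leg 4: track=238.6°, groundspeed=94.2 kt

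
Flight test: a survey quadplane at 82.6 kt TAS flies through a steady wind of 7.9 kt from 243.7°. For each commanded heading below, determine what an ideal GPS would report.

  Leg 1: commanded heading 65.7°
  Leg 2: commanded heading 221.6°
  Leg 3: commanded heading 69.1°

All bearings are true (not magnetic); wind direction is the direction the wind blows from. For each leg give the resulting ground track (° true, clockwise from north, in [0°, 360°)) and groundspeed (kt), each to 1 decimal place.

Leg 1: track=65.5°, groundspeed=90.5 kt
Leg 2: track=219.3°, groundspeed=75.3 kt
Leg 3: track=68.6°, groundspeed=90.5 kt

Leg 1: heading 65.7°; drift -0.2° → track 65.5°, groundspeed 90.5 kt
Leg 2: heading 221.6°; drift -2.3° → track 219.3°, groundspeed 75.3 kt
Leg 3: heading 69.1°; drift -0.5° → track 68.6°, groundspeed 90.5 kt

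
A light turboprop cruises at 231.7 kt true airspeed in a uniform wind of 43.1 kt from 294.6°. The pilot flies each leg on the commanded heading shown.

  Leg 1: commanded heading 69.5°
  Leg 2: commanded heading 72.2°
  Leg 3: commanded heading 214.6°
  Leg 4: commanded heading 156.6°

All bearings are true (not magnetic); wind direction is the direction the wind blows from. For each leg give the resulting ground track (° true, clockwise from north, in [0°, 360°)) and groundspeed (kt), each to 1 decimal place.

Leg 1: track=76.1°, groundspeed=263.9 kt
Leg 2: track=78.5°, groundspeed=265.1 kt
Leg 3: track=203.9°, groundspeed=228.2 kt
Leg 4: track=150.4°, groundspeed=265.3 kt

Leg 1: heading 69.5°; drift +6.6° → track 76.1°, groundspeed 263.9 kt
Leg 2: heading 72.2°; drift +6.3° → track 78.5°, groundspeed 265.1 kt
Leg 3: heading 214.6°; drift -10.7° → track 203.9°, groundspeed 228.2 kt
Leg 4: heading 156.6°; drift -6.2° → track 150.4°, groundspeed 265.3 kt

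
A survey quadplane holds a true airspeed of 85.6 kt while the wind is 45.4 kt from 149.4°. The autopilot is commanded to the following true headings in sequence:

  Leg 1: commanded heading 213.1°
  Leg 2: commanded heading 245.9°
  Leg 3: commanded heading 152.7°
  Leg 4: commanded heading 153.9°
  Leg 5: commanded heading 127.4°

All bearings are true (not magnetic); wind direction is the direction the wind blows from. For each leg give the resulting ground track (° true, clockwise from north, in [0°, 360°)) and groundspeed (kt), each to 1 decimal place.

Leg 1: track=245.0°, groundspeed=77.1 kt
Leg 2: track=272.3°, groundspeed=101.3 kt
Leg 3: track=156.4°, groundspeed=40.4 kt
Leg 4: track=158.9°, groundspeed=40.5 kt
Leg 5: track=106.0°, groundspeed=46.7 kt

Leg 1: heading 213.1°; drift +31.9° → track 245.0°, groundspeed 77.1 kt
Leg 2: heading 245.9°; drift +26.4° → track 272.3°, groundspeed 101.3 kt
Leg 3: heading 152.7°; drift +3.7° → track 156.4°, groundspeed 40.4 kt
Leg 4: heading 153.9°; drift +5.0° → track 158.9°, groundspeed 40.5 kt
Leg 5: heading 127.4°; drift -21.4° → track 106.0°, groundspeed 46.7 kt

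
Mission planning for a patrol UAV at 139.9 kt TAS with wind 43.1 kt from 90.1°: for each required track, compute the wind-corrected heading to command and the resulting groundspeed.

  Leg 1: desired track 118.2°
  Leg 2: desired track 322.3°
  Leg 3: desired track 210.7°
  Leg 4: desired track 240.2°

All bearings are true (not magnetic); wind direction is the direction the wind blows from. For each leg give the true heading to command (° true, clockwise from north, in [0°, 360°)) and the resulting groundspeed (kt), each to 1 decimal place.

Leg 1: heading=109.9°, groundspeed=100.4 kt
Leg 2: heading=336.4°, groundspeed=162.1 kt
Leg 3: heading=195.3°, groundspeed=156.8 kt
Leg 4: heading=231.4°, groundspeed=175.6 kt

Leg 1: desired track 118.2°; wind correction -8.3° → command heading 109.9°, groundspeed 100.4 kt
Leg 2: desired track 322.3°; wind correction +14.1° → command heading 336.4°, groundspeed 162.1 kt
Leg 3: desired track 210.7°; wind correction -15.4° → command heading 195.3°, groundspeed 156.8 kt
Leg 4: desired track 240.2°; wind correction -8.8° → command heading 231.4°, groundspeed 175.6 kt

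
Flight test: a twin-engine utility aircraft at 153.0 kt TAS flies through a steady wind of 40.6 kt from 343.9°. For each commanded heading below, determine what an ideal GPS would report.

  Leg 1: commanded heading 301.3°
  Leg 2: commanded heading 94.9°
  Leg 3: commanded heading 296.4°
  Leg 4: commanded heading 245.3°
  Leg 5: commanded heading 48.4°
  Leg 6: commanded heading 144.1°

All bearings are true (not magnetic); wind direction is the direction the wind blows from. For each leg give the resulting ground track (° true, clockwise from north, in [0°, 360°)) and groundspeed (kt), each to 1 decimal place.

Leg 1: heading 301.3°; drift -12.6° → track 288.7°, groundspeed 126.1 kt
Leg 2: heading 94.9°; drift +12.7° → track 107.6°, groundspeed 171.8 kt
Leg 3: heading 296.4°; drift -13.4° → track 283.0°, groundspeed 129.1 kt
Leg 4: heading 245.3°; drift -14.2° → track 231.1°, groundspeed 164.1 kt
Leg 5: heading 48.4°; drift +15.1° → track 63.5°, groundspeed 140.4 kt
Leg 6: heading 144.1°; drift +4.1° → track 148.2°, groundspeed 191.7 kt

Leg 1: track=288.7°, groundspeed=126.1 kt
Leg 2: track=107.6°, groundspeed=171.8 kt
Leg 3: track=283.0°, groundspeed=129.1 kt
Leg 4: track=231.1°, groundspeed=164.1 kt
Leg 5: track=63.5°, groundspeed=140.4 kt
Leg 6: track=148.2°, groundspeed=191.7 kt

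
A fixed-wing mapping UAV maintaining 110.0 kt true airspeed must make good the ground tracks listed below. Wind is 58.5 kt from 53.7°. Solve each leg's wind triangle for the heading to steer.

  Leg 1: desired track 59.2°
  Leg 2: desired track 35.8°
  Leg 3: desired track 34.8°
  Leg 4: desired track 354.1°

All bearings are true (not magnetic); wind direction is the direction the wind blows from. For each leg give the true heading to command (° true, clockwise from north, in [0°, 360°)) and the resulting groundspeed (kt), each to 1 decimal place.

Leg 1: desired track 59.2°; wind correction -2.9° → command heading 56.3°, groundspeed 51.6 kt
Leg 2: desired track 35.8°; wind correction +9.4° → command heading 45.2°, groundspeed 52.9 kt
Leg 3: desired track 34.8°; wind correction +9.9° → command heading 44.7°, groundspeed 53.0 kt
Leg 4: desired track 354.1°; wind correction +27.3° → command heading 21.4°, groundspeed 68.1 kt

Leg 1: heading=56.3°, groundspeed=51.6 kt
Leg 2: heading=45.2°, groundspeed=52.9 kt
Leg 3: heading=44.7°, groundspeed=53.0 kt
Leg 4: heading=21.4°, groundspeed=68.1 kt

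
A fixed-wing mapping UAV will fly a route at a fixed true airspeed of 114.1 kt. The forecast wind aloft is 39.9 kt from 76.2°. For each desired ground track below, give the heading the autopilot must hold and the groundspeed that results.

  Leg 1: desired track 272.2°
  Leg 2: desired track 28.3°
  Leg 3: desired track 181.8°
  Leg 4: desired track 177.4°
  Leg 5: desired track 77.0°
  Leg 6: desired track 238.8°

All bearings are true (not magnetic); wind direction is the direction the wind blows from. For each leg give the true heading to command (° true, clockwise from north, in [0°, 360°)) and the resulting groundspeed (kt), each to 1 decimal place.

Leg 1: desired track 272.2°; wind correction +5.5° → command heading 277.7°, groundspeed 151.9 kt
Leg 2: desired track 28.3°; wind correction +15.0° → command heading 43.3°, groundspeed 83.4 kt
Leg 3: desired track 181.8°; wind correction -19.7° → command heading 162.1°, groundspeed 118.2 kt
Leg 4: desired track 177.4°; wind correction -20.1° → command heading 157.3°, groundspeed 114.9 kt
Leg 5: desired track 77.0°; wind correction -0.3° → command heading 76.7°, groundspeed 74.2 kt
Leg 6: desired track 238.8°; wind correction -6.0° → command heading 232.8°, groundspeed 151.5 kt

Leg 1: heading=277.7°, groundspeed=151.9 kt
Leg 2: heading=43.3°, groundspeed=83.4 kt
Leg 3: heading=162.1°, groundspeed=118.2 kt
Leg 4: heading=157.3°, groundspeed=114.9 kt
Leg 5: heading=76.7°, groundspeed=74.2 kt
Leg 6: heading=232.8°, groundspeed=151.5 kt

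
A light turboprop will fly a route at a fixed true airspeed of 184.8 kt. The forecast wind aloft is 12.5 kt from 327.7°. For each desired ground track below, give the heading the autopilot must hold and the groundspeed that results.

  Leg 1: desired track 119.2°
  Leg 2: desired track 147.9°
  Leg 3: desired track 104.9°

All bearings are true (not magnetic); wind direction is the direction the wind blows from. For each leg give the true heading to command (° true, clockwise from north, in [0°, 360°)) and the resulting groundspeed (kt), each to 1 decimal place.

Leg 1: desired track 119.2°; wind correction -1.8° → command heading 117.4°, groundspeed 195.7 kt
Leg 2: desired track 147.9°; wind correction +0.0° → command heading 147.9°, groundspeed 197.3 kt
Leg 3: desired track 104.9°; wind correction -2.6° → command heading 102.3°, groundspeed 193.8 kt

Leg 1: heading=117.4°, groundspeed=195.7 kt
Leg 2: heading=147.9°, groundspeed=197.3 kt
Leg 3: heading=102.3°, groundspeed=193.8 kt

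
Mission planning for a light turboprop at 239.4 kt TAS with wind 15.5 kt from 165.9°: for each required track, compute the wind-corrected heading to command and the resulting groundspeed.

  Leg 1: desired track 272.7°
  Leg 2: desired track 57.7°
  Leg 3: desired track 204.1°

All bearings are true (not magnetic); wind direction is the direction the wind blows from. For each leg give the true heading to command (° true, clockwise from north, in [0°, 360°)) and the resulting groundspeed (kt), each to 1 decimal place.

Leg 1: heading=269.1°, groundspeed=243.4 kt
Leg 2: heading=61.2°, groundspeed=243.8 kt
Leg 3: heading=201.8°, groundspeed=227.0 kt

Leg 1: desired track 272.7°; wind correction -3.6° → command heading 269.1°, groundspeed 243.4 kt
Leg 2: desired track 57.7°; wind correction +3.5° → command heading 61.2°, groundspeed 243.8 kt
Leg 3: desired track 204.1°; wind correction -2.3° → command heading 201.8°, groundspeed 227.0 kt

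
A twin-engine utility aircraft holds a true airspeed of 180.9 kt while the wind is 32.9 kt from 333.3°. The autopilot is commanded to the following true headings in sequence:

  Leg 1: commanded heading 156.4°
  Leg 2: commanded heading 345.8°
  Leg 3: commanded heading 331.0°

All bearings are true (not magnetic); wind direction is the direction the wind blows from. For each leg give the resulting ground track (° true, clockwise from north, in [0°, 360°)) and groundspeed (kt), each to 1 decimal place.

Leg 1: track=155.9°, groundspeed=213.8 kt
Leg 2: track=348.5°, groundspeed=149.0 kt
Leg 3: track=330.5°, groundspeed=148.0 kt

Leg 1: heading 156.4°; drift -0.5° → track 155.9°, groundspeed 213.8 kt
Leg 2: heading 345.8°; drift +2.7° → track 348.5°, groundspeed 149.0 kt
Leg 3: heading 331.0°; drift -0.5° → track 330.5°, groundspeed 148.0 kt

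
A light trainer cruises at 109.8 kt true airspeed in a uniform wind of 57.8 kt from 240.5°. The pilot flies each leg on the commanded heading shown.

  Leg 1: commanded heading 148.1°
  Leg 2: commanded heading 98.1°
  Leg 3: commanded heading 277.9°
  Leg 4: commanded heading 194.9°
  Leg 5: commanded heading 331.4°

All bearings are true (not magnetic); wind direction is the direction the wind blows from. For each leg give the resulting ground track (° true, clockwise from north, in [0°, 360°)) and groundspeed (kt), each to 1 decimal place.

Leg 1: track=120.9°, groundspeed=126.2 kt
Leg 2: track=85.3°, groundspeed=159.5 kt
Leg 3: track=306.7°, groundspeed=72.9 kt
Leg 4: track=164.1°, groundspeed=80.7 kt
Leg 5: track=359.0°, groundspeed=124.9 kt

Leg 1: heading 148.1°; drift -27.2° → track 120.9°, groundspeed 126.2 kt
Leg 2: heading 98.1°; drift -12.8° → track 85.3°, groundspeed 159.5 kt
Leg 3: heading 277.9°; drift +28.8° → track 306.7°, groundspeed 72.9 kt
Leg 4: heading 194.9°; drift -30.8° → track 164.1°, groundspeed 80.7 kt
Leg 5: heading 331.4°; drift +27.6° → track 359.0°, groundspeed 124.9 kt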